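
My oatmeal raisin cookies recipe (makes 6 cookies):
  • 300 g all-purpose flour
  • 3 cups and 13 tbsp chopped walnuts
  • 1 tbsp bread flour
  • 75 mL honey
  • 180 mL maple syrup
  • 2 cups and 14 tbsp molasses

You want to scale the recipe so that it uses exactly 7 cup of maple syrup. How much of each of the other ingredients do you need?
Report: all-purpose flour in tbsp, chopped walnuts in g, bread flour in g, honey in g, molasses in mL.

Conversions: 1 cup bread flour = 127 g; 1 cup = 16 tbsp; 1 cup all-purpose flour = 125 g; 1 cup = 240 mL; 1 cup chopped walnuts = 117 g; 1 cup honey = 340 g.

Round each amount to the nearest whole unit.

all-purpose flour: 358 tbsp; chopped walnuts: 4163 g; bread flour: 74 g; honey: 992 g; molasses: 6440 mL

The original recipe has 0.75 cup of maple syrup, so the scaling factor is 7 ÷ 0.75 = 28/3.
all-purpose flour: 300 g × 28/3 ÷ 125 g/cup × 16 tbsp/cup ≈ 358 tbsp
chopped walnuts: (3 cup + 13 tbsp = 3.8125 cup) × 28/3 × 117 g/cup ≈ 4163 g
bread flour: 1 tbsp × 28/3 ÷ 16 tbsp/cup × 127 g/cup ≈ 74 g
honey: 75 mL × 28/3 ÷ 240 mL/cup × 340 g/cup ≈ 992 g
molasses: (2 cup + 14 tbsp = 2.875 cup) × 28/3 × 240 mL/cup = 6440 mL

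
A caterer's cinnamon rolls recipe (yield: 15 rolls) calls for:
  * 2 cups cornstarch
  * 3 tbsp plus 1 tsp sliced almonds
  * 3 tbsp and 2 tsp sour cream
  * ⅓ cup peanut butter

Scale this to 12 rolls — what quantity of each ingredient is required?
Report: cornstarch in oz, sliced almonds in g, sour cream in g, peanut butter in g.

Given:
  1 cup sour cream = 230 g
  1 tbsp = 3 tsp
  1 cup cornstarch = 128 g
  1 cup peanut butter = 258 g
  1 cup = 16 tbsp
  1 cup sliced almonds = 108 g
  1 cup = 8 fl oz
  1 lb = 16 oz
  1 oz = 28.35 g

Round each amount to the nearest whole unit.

Scaling factor: 12/15 = 4/5 = 0.8.
cornstarch: 2 cup × 4/5 × 128 g/cup ÷ 28.35 g/oz ≈ 7 oz
sliced almonds: (3 tbsp + 1 tsp = 10/3 tbsp) × 4/5 ÷ 16 tbsp/cup × 108 g/cup = 18 g
sour cream: (3 tbsp + 2 tsp = 11/3 tbsp) × 4/5 ÷ 16 tbsp/cup × 230 g/cup ≈ 42 g
peanut butter: 1/3 cup × 4/5 × 258 g/cup ≈ 69 g

cornstarch: 7 oz; sliced almonds: 18 g; sour cream: 42 g; peanut butter: 69 g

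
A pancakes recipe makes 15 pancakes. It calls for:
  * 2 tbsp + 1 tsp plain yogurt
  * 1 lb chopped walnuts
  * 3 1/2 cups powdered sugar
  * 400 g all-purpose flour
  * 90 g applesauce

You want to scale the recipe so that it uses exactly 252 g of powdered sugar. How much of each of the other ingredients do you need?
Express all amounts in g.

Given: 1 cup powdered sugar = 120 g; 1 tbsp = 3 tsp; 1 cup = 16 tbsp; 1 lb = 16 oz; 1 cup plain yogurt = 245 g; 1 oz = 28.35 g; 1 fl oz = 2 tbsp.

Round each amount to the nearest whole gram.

The original recipe has 420 g of powdered sugar, so the scaling factor is 252 ÷ 420 = 3/5 = 0.6.
plain yogurt: (2 tbsp + 1 tsp = 7/3 tbsp) × 3/5 ÷ 16 tbsp/cup × 245 g/cup ≈ 21 g
chopped walnuts: 1 lb × 3/5 × 16 oz/lb × 28.35 g/oz ≈ 272 g
all-purpose flour: 400 g × 3/5 = 240 g
applesauce: 90 g × 3/5 = 54 g

plain yogurt: 21 g; chopped walnuts: 272 g; all-purpose flour: 240 g; applesauce: 54 g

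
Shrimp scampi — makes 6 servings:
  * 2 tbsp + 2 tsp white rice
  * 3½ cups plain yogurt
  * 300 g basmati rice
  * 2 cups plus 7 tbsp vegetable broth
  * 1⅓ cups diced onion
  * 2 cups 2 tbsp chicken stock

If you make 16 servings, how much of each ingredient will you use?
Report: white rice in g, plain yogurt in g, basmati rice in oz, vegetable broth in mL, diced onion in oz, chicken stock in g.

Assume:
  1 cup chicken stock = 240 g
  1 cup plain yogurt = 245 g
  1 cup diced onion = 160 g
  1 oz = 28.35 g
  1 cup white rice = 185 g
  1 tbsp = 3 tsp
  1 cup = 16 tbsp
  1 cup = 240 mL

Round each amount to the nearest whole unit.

white rice: 82 g; plain yogurt: 2287 g; basmati rice: 28 oz; vegetable broth: 1560 mL; diced onion: 20 oz; chicken stock: 1360 g

Scaling factor: 16/6 = 8/3.
white rice: (2 tbsp + 2 tsp = 8/3 tbsp) × 8/3 ÷ 16 tbsp/cup × 185 g/cup ≈ 82 g
plain yogurt: 3.5 cup × 8/3 × 245 g/cup ≈ 2287 g
basmati rice: 300 g × 8/3 ÷ 28.35 g/oz ≈ 28 oz
vegetable broth: (2 cup + 7 tbsp = 2.4375 cup) × 8/3 × 240 mL/cup = 1560 mL
diced onion: 4/3 cup × 8/3 × 160 g/cup ÷ 28.35 g/oz ≈ 20 oz
chicken stock: (2 cup + 2 tbsp = 2.125 cup) × 8/3 × 240 g/cup = 1360 g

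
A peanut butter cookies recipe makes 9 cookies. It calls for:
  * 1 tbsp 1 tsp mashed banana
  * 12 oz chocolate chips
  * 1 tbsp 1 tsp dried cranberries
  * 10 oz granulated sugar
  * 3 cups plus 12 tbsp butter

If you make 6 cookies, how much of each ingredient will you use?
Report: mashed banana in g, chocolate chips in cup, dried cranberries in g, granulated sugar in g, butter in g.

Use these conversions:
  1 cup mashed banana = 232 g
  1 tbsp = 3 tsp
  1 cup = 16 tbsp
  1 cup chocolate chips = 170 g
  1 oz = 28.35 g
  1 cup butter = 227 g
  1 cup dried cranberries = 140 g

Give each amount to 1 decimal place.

Scaling factor: 6/9 = 2/3.
mashed banana: (1 tbsp + 1 tsp = 4/3 tbsp) × 2/3 ÷ 16 tbsp/cup × 232 g/cup ≈ 12.9 g
chocolate chips: 12 oz × 2/3 × 28.35 g/oz ÷ 170 g/cup ≈ 1.3 cup
dried cranberries: (1 tbsp + 1 tsp = 4/3 tbsp) × 2/3 ÷ 16 tbsp/cup × 140 g/cup ≈ 7.8 g
granulated sugar: 10 oz × 2/3 × 28.35 g/oz = 189.0 g
butter: (3 cup + 12 tbsp = 3.75 cup) × 2/3 × 227 g/cup = 567.5 g

mashed banana: 12.9 g; chocolate chips: 1.3 cup; dried cranberries: 7.8 g; granulated sugar: 189.0 g; butter: 567.5 g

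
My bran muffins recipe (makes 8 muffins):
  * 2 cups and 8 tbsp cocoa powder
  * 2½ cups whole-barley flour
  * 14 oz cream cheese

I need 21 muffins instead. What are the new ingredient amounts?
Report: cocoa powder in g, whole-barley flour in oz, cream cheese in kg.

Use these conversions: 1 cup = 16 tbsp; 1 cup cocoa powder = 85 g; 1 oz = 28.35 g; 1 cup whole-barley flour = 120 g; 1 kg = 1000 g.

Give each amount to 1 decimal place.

Scaling factor: 21/8 = 2.625.
cocoa powder: (2 cup + 8 tbsp = 2.5 cup) × 21/8 × 85 g/cup ≈ 557.8 g
whole-barley flour: 2.5 cup × 21/8 × 120 g/cup ÷ 28.35 g/oz ≈ 27.8 oz
cream cheese: 14 oz × 21/8 × 28.35 g/oz ÷ 1000 g/kg ≈ 1.0 kg

cocoa powder: 557.8 g; whole-barley flour: 27.8 oz; cream cheese: 1.0 kg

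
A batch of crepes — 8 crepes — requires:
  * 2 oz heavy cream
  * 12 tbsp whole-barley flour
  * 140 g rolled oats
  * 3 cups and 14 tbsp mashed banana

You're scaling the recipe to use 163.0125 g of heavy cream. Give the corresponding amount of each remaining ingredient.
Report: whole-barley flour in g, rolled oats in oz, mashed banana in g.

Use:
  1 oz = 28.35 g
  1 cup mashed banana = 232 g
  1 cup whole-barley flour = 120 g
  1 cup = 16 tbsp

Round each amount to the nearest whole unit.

whole-barley flour: 259 g; rolled oats: 14 oz; mashed banana: 2585 g

The original recipe has 56.7 g of heavy cream, so the scaling factor is 163.0125 ÷ 56.7 = 23/8 = 2.875.
whole-barley flour: 12 tbsp × 23/8 ÷ 16 tbsp/cup × 120 g/cup ≈ 259 g
rolled oats: 140 g × 23/8 ÷ 28.35 g/oz ≈ 14 oz
mashed banana: (3 cup + 14 tbsp = 3.875 cup) × 23/8 × 232 g/cup ≈ 2585 g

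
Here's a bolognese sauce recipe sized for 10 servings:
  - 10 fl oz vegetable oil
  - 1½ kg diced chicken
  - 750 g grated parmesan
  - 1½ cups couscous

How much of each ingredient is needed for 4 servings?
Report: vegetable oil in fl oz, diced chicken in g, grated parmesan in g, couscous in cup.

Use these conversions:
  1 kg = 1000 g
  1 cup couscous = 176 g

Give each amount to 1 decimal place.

Scaling factor: 4/10 = 2/5 = 0.4.
vegetable oil: 10 fl oz × 2/5 = 4.0 fl oz
diced chicken: 1.5 kg × 2/5 × 1000 g/kg = 600.0 g
grated parmesan: 750 g × 2/5 = 300.0 g
couscous: 1.5 cup × 2/5 = 0.6 cup

vegetable oil: 4.0 fl oz; diced chicken: 600.0 g; grated parmesan: 300.0 g; couscous: 0.6 cup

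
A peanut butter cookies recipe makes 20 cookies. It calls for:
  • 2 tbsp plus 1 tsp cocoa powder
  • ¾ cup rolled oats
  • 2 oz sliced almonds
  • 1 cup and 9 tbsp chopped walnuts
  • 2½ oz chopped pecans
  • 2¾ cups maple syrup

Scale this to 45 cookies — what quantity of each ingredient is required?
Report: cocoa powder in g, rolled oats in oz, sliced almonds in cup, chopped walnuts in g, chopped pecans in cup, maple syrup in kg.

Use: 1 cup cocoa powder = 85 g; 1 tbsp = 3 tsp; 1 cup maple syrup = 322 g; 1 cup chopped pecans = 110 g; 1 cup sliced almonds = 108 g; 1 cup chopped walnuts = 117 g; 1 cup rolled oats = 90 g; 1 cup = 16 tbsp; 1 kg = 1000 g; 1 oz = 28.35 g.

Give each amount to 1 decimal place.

Scaling factor: 45/20 = 9/4 = 2.25.
cocoa powder: (2 tbsp + 1 tsp = 7/3 tbsp) × 9/4 ÷ 16 tbsp/cup × 85 g/cup ≈ 27.9 g
rolled oats: 0.75 cup × 9/4 × 90 g/cup ÷ 28.35 g/oz ≈ 5.4 oz
sliced almonds: 2 oz × 9/4 × 28.35 g/oz ÷ 108 g/cup ≈ 1.2 cup
chopped walnuts: (1 cup + 9 tbsp = 1.5625 cup) × 9/4 × 117 g/cup ≈ 411.3 g
chopped pecans: 2.5 oz × 9/4 × 28.35 g/oz ÷ 110 g/cup ≈ 1.4 cup
maple syrup: 2.75 cup × 9/4 × 322 g/cup ÷ 1000 g/kg ≈ 2.0 kg

cocoa powder: 27.9 g; rolled oats: 5.4 oz; sliced almonds: 1.2 cup; chopped walnuts: 411.3 g; chopped pecans: 1.4 cup; maple syrup: 2.0 kg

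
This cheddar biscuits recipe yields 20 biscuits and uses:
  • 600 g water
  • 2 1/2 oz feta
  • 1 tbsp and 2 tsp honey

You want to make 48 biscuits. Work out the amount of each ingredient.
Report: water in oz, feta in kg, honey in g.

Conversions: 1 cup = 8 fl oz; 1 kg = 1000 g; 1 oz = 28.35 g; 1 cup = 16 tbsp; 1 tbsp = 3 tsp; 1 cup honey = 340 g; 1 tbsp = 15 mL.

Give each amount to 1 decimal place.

Scaling factor: 48/20 = 12/5 = 2.4.
water: 600 g × 12/5 ÷ 28.35 g/oz ≈ 50.8 oz
feta: 2.5 oz × 12/5 × 28.35 g/oz ÷ 1000 g/kg ≈ 0.2 kg
honey: (1 tbsp + 2 tsp = 5/3 tbsp) × 12/5 ÷ 16 tbsp/cup × 340 g/cup = 85.0 g

water: 50.8 oz; feta: 0.2 kg; honey: 85.0 g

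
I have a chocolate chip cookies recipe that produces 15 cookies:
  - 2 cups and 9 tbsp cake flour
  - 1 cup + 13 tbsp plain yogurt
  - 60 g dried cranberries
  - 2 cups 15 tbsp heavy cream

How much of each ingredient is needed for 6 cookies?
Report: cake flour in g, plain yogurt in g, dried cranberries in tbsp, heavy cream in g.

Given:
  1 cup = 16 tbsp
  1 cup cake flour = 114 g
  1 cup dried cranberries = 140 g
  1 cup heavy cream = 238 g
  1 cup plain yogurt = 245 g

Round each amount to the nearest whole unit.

Scaling factor: 6/15 = 2/5 = 0.4.
cake flour: (2 cup + 9 tbsp = 2.5625 cup) × 2/5 × 114 g/cup ≈ 117 g
plain yogurt: (1 cup + 13 tbsp = 1.8125 cup) × 2/5 × 245 g/cup ≈ 178 g
dried cranberries: 60 g × 2/5 ÷ 140 g/cup × 16 tbsp/cup ≈ 3 tbsp
heavy cream: (2 cup + 15 tbsp = 2.9375 cup) × 2/5 × 238 g/cup ≈ 280 g

cake flour: 117 g; plain yogurt: 178 g; dried cranberries: 3 tbsp; heavy cream: 280 g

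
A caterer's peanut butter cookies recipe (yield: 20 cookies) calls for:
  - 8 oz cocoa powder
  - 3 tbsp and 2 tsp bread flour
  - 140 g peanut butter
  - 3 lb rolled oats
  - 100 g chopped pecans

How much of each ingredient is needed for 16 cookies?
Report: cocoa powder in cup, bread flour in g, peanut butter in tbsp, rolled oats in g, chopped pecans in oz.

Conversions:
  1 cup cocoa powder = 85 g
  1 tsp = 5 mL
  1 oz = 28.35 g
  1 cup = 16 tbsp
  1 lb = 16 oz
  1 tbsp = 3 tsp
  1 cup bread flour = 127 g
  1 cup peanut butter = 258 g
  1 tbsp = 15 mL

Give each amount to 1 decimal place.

cocoa powder: 2.1 cup; bread flour: 23.3 g; peanut butter: 6.9 tbsp; rolled oats: 1088.6 g; chopped pecans: 2.8 oz

Scaling factor: 16/20 = 4/5 = 0.8.
cocoa powder: 8 oz × 4/5 × 28.35 g/oz ÷ 85 g/cup ≈ 2.1 cup
bread flour: (3 tbsp + 2 tsp = 11/3 tbsp) × 4/5 ÷ 16 tbsp/cup × 127 g/cup ≈ 23.3 g
peanut butter: 140 g × 4/5 ÷ 258 g/cup × 16 tbsp/cup ≈ 6.9 tbsp
rolled oats: 3 lb × 4/5 × 16 oz/lb × 28.35 g/oz ≈ 1088.6 g
chopped pecans: 100 g × 4/5 ÷ 28.35 g/oz ≈ 2.8 oz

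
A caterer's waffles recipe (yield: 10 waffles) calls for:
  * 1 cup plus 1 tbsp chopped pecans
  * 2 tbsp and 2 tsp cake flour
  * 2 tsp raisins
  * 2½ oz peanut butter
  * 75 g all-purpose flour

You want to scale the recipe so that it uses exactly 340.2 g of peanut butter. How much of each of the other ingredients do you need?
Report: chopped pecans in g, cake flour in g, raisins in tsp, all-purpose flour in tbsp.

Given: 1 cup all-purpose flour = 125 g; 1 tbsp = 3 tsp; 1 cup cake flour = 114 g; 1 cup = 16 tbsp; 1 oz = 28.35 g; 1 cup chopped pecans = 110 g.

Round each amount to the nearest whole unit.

chopped pecans: 561 g; cake flour: 91 g; raisins: 10 tsp; all-purpose flour: 46 tbsp

The original recipe has 70.875 g of peanut butter, so the scaling factor is 340.2 ÷ 70.875 = 24/5 = 4.8.
chopped pecans: (1 cup + 1 tbsp = 1.0625 cup) × 24/5 × 110 g/cup = 561 g
cake flour: (2 tbsp + 2 tsp = 8/3 tbsp) × 24/5 ÷ 16 tbsp/cup × 114 g/cup ≈ 91 g
raisins: 2 tsp × 24/5 ≈ 10 tsp
all-purpose flour: 75 g × 24/5 ÷ 125 g/cup × 16 tbsp/cup ≈ 46 tbsp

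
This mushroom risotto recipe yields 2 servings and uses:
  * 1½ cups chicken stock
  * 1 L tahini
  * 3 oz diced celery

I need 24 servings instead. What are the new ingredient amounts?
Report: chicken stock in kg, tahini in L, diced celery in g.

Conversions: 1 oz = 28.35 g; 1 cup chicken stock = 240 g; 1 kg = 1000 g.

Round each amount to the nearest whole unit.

chicken stock: 4 kg; tahini: 12 L; diced celery: 1021 g

Scaling factor: 24/2 = 12.
chicken stock: 1.5 cup × 12 × 240 g/cup ÷ 1000 g/kg ≈ 4 kg
tahini: 1 L × 12 = 12 L
diced celery: 3 oz × 12 × 28.35 g/oz ≈ 1021 g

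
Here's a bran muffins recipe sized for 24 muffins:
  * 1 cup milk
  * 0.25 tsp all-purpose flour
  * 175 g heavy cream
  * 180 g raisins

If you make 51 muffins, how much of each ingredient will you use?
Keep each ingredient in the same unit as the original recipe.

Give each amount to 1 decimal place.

milk: 2.1 cup; all-purpose flour: 0.5 tsp; heavy cream: 371.9 g; raisins: 382.5 g

Scaling factor: 51/24 = 17/8 = 2.125.
milk: 1 cup × 17/8 ≈ 2.1 cup
all-purpose flour: 0.25 tsp × 17/8 ≈ 0.5 tsp
heavy cream: 175 g × 17/8 ≈ 371.9 g
raisins: 180 g × 17/8 = 382.5 g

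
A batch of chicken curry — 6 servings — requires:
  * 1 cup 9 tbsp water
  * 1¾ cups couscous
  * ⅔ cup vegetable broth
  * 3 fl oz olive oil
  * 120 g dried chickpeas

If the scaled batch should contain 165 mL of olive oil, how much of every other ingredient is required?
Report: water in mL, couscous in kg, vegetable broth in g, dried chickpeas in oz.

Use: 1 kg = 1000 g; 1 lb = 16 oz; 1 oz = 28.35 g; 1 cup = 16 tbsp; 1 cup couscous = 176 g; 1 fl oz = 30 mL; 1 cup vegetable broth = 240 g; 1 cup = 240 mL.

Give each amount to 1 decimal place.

The original recipe has 90 mL of olive oil, so the scaling factor is 165 ÷ 90 = 11/6.
water: (1 cup + 9 tbsp = 1.5625 cup) × 11/6 × 240 mL/cup = 687.5 mL
couscous: 1.75 cup × 11/6 × 176 g/cup ÷ 1000 g/kg ≈ 0.6 kg
vegetable broth: 2/3 cup × 11/6 × 240 g/cup ≈ 293.3 g
dried chickpeas: 120 g × 11/6 ÷ 28.35 g/oz ≈ 7.8 oz

water: 687.5 mL; couscous: 0.6 kg; vegetable broth: 293.3 g; dried chickpeas: 7.8 oz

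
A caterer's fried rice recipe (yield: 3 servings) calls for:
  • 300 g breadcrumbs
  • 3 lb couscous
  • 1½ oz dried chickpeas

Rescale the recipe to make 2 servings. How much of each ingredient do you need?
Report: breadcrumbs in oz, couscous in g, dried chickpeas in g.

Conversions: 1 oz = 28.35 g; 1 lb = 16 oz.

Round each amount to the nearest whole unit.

breadcrumbs: 7 oz; couscous: 907 g; dried chickpeas: 28 g

Scaling factor: 2/3.
breadcrumbs: 300 g × 2/3 ÷ 28.35 g/oz ≈ 7 oz
couscous: 3 lb × 2/3 × 16 oz/lb × 28.35 g/oz ≈ 907 g
dried chickpeas: 1.5 oz × 2/3 × 28.35 g/oz ≈ 28 g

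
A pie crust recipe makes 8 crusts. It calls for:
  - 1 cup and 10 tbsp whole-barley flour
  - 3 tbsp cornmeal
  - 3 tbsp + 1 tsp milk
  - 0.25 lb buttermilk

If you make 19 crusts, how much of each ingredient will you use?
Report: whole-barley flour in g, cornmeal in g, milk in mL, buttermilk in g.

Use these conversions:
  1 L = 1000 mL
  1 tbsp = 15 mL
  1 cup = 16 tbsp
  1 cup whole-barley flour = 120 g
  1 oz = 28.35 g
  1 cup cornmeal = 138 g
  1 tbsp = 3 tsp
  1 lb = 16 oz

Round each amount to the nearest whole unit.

whole-barley flour: 463 g; cornmeal: 61 g; milk: 119 mL; buttermilk: 269 g

Scaling factor: 19/8 = 2.375.
whole-barley flour: (1 cup + 10 tbsp = 1.625 cup) × 19/8 × 120 g/cup ≈ 463 g
cornmeal: 3 tbsp × 19/8 ÷ 16 tbsp/cup × 138 g/cup ≈ 61 g
milk: (3 tbsp + 1 tsp = 10/3 tbsp) × 19/8 × 15 mL/tbsp ≈ 119 mL
buttermilk: 0.25 lb × 19/8 × 16 oz/lb × 28.35 g/oz ≈ 269 g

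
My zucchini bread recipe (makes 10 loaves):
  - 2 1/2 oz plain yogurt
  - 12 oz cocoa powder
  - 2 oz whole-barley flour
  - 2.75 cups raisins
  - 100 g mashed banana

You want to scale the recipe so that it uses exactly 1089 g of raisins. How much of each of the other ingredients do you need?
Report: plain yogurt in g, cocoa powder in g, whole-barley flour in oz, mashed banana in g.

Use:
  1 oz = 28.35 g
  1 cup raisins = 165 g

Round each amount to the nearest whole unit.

plain yogurt: 170 g; cocoa powder: 816 g; whole-barley flour: 5 oz; mashed banana: 240 g

The original recipe has 453.75 g of raisins, so the scaling factor is 1089 ÷ 453.75 = 12/5 = 2.4.
plain yogurt: 2.5 oz × 12/5 × 28.35 g/oz ≈ 170 g
cocoa powder: 12 oz × 12/5 × 28.35 g/oz ≈ 816 g
whole-barley flour: 2 oz × 12/5 ≈ 5 oz
mashed banana: 100 g × 12/5 = 240 g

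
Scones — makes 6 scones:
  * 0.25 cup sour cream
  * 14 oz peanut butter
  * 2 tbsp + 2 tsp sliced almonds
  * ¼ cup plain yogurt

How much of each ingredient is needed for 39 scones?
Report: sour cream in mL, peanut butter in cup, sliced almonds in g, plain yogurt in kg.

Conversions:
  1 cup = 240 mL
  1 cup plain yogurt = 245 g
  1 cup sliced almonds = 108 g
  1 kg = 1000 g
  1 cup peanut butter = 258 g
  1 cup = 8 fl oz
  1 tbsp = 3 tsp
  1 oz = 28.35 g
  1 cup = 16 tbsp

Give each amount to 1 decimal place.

sour cream: 390.0 mL; peanut butter: 10.0 cup; sliced almonds: 117.0 g; plain yogurt: 0.4 kg

Scaling factor: 39/6 = 13/2 = 6.5.
sour cream: 0.25 cup × 13/2 × 240 mL/cup = 390.0 mL
peanut butter: 14 oz × 13/2 × 28.35 g/oz ÷ 258 g/cup ≈ 10.0 cup
sliced almonds: (2 tbsp + 2 tsp = 8/3 tbsp) × 13/2 ÷ 16 tbsp/cup × 108 g/cup = 117.0 g
plain yogurt: 0.25 cup × 13/2 × 245 g/cup ÷ 1000 g/kg ≈ 0.4 kg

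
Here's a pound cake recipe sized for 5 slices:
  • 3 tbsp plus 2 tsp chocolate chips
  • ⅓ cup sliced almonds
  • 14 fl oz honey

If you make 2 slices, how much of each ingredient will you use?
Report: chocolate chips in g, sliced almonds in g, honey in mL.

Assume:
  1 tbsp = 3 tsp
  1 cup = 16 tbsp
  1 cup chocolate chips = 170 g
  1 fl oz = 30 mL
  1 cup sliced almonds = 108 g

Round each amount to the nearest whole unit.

Scaling factor: 2/5 = 0.4.
chocolate chips: (3 tbsp + 2 tsp = 11/3 tbsp) × 2/5 ÷ 16 tbsp/cup × 170 g/cup ≈ 16 g
sliced almonds: 1/3 cup × 2/5 × 108 g/cup ≈ 14 g
honey: 14 fl oz × 2/5 × 30 mL/fl oz = 168 mL

chocolate chips: 16 g; sliced almonds: 14 g; honey: 168 mL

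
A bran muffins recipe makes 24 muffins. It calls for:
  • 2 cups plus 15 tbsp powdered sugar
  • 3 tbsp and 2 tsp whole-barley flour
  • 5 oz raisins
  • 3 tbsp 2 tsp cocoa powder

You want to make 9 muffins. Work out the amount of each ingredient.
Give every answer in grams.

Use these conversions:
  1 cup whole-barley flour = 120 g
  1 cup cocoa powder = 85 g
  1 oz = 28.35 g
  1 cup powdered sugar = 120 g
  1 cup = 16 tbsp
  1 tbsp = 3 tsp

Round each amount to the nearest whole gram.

Scaling factor: 9/24 = 3/8 = 0.375.
powdered sugar: (2 cup + 15 tbsp = 2.9375 cup) × 3/8 × 120 g/cup ≈ 132 g
whole-barley flour: (3 tbsp + 2 tsp = 11/3 tbsp) × 3/8 ÷ 16 tbsp/cup × 120 g/cup ≈ 10 g
raisins: 5 oz × 3/8 × 28.35 g/oz ≈ 53 g
cocoa powder: (3 tbsp + 2 tsp = 11/3 tbsp) × 3/8 ÷ 16 tbsp/cup × 85 g/cup ≈ 7 g

powdered sugar: 132 g; whole-barley flour: 10 g; raisins: 53 g; cocoa powder: 7 g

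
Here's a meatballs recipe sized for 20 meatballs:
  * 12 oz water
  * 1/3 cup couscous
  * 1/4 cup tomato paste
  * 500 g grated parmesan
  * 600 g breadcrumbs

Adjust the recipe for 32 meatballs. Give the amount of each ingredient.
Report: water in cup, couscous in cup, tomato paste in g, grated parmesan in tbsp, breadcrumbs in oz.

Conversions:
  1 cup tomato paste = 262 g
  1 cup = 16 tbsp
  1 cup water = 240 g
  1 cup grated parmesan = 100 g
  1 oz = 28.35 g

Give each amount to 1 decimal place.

Scaling factor: 32/20 = 8/5 = 1.6.
water: 12 oz × 8/5 × 28.35 g/oz ÷ 240 g/cup ≈ 2.3 cup
couscous: 1/3 cup × 8/5 ≈ 0.5 cup
tomato paste: 0.25 cup × 8/5 × 262 g/cup = 104.8 g
grated parmesan: 500 g × 8/5 ÷ 100 g/cup × 16 tbsp/cup = 128.0 tbsp
breadcrumbs: 600 g × 8/5 ÷ 28.35 g/oz ≈ 33.9 oz

water: 2.3 cup; couscous: 0.5 cup; tomato paste: 104.8 g; grated parmesan: 128.0 tbsp; breadcrumbs: 33.9 oz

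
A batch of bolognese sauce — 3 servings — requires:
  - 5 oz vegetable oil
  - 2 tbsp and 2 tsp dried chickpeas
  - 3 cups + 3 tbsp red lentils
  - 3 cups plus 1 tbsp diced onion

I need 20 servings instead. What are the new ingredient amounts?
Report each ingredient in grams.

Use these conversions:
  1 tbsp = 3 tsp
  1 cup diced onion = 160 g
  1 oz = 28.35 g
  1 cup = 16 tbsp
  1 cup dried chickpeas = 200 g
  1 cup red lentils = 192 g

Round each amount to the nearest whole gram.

vegetable oil: 945 g; dried chickpeas: 222 g; red lentils: 4080 g; diced onion: 3267 g

Scaling factor: 20/3.
vegetable oil: 5 oz × 20/3 × 28.35 g/oz = 945 g
dried chickpeas: (2 tbsp + 2 tsp = 8/3 tbsp) × 20/3 ÷ 16 tbsp/cup × 200 g/cup ≈ 222 g
red lentils: (3 cup + 3 tbsp = 3.1875 cup) × 20/3 × 192 g/cup = 4080 g
diced onion: (3 cup + 1 tbsp = 3.0625 cup) × 20/3 × 160 g/cup ≈ 3267 g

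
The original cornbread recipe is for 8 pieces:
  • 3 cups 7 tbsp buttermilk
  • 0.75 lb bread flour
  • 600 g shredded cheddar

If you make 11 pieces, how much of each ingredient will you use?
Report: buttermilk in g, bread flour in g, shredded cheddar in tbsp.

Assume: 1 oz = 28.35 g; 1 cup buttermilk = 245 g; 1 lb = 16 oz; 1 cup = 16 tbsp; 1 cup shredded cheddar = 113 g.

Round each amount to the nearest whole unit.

Scaling factor: 11/8 = 1.375.
buttermilk: (3 cup + 7 tbsp = 3.4375 cup) × 11/8 × 245 g/cup ≈ 1158 g
bread flour: 0.75 lb × 11/8 × 16 oz/lb × 28.35 g/oz ≈ 468 g
shredded cheddar: 600 g × 11/8 ÷ 113 g/cup × 16 tbsp/cup ≈ 117 tbsp

buttermilk: 1158 g; bread flour: 468 g; shredded cheddar: 117 tbsp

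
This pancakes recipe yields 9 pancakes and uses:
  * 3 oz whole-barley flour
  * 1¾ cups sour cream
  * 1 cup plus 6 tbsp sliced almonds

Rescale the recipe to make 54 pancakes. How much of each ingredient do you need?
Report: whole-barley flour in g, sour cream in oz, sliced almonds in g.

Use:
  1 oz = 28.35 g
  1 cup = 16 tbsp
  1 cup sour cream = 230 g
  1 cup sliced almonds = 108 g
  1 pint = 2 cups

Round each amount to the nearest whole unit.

whole-barley flour: 510 g; sour cream: 85 oz; sliced almonds: 891 g

Scaling factor: 54/9 = 6.
whole-barley flour: 3 oz × 6 × 28.35 g/oz ≈ 510 g
sour cream: 1.75 cup × 6 × 230 g/cup ÷ 28.35 g/oz ≈ 85 oz
sliced almonds: (1 cup + 6 tbsp = 1.375 cup) × 6 × 108 g/cup = 891 g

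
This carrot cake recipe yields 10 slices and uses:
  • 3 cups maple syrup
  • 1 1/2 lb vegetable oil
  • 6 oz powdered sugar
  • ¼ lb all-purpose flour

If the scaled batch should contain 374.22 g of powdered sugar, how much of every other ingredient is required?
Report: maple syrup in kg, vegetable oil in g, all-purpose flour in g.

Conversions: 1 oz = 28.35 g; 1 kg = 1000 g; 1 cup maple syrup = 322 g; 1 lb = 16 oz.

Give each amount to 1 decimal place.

maple syrup: 2.1 kg; vegetable oil: 1496.9 g; all-purpose flour: 249.5 g

The original recipe has 170.1 g of powdered sugar, so the scaling factor is 374.22 ÷ 170.1 = 11/5 = 2.2.
maple syrup: 3 cup × 11/5 × 322 g/cup ÷ 1000 g/kg ≈ 2.1 kg
vegetable oil: 1.5 lb × 11/5 × 16 oz/lb × 28.35 g/oz ≈ 1496.9 g
all-purpose flour: 0.25 lb × 11/5 × 16 oz/lb × 28.35 g/oz ≈ 249.5 g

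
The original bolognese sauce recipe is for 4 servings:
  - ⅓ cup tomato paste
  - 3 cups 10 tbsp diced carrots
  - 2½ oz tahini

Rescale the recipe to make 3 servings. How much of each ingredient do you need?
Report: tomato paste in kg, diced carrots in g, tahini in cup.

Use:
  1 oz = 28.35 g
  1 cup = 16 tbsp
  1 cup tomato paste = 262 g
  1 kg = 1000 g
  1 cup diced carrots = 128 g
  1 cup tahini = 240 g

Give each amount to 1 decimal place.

Scaling factor: 3/4 = 0.75.
tomato paste: 1/3 cup × 3/4 × 262 g/cup ÷ 1000 g/kg ≈ 0.1 kg
diced carrots: (3 cup + 10 tbsp = 3.625 cup) × 3/4 × 128 g/cup = 348.0 g
tahini: 2.5 oz × 3/4 × 28.35 g/oz ÷ 240 g/cup ≈ 0.2 cup

tomato paste: 0.1 kg; diced carrots: 348.0 g; tahini: 0.2 cup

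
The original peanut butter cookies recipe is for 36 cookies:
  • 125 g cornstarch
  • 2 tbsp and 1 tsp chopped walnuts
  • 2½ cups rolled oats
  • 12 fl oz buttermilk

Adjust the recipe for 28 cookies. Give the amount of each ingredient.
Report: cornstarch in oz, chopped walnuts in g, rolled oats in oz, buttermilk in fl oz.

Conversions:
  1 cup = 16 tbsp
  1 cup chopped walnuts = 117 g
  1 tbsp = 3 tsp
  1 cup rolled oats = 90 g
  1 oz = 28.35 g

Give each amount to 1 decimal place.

Scaling factor: 28/36 = 7/9.
cornstarch: 125 g × 7/9 ÷ 28.35 g/oz ≈ 3.4 oz
chopped walnuts: (2 tbsp + 1 tsp = 7/3 tbsp) × 7/9 ÷ 16 tbsp/cup × 117 g/cup ≈ 13.3 g
rolled oats: 2.5 cup × 7/9 × 90 g/cup ÷ 28.35 g/oz ≈ 6.2 oz
buttermilk: 12 fl oz × 7/9 ≈ 9.3 fl oz

cornstarch: 3.4 oz; chopped walnuts: 13.3 g; rolled oats: 6.2 oz; buttermilk: 9.3 fl oz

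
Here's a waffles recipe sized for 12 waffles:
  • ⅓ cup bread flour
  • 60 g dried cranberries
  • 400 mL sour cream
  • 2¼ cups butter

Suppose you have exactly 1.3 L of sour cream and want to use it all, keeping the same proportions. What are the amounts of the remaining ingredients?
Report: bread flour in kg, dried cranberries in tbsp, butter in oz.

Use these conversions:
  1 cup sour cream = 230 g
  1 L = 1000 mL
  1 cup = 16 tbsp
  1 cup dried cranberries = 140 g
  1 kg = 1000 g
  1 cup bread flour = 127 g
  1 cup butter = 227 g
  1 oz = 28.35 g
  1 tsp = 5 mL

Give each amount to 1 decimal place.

The original recipe has 0.4 L of sour cream, so the scaling factor is 1.3 ÷ 0.4 = 13/4 = 3.25.
bread flour: 1/3 cup × 13/4 × 127 g/cup ÷ 1000 g/kg ≈ 0.1 kg
dried cranberries: 60 g × 13/4 ÷ 140 g/cup × 16 tbsp/cup ≈ 22.3 tbsp
butter: 2.25 cup × 13/4 × 227 g/cup ÷ 28.35 g/oz ≈ 58.6 oz

bread flour: 0.1 kg; dried cranberries: 22.3 tbsp; butter: 58.6 oz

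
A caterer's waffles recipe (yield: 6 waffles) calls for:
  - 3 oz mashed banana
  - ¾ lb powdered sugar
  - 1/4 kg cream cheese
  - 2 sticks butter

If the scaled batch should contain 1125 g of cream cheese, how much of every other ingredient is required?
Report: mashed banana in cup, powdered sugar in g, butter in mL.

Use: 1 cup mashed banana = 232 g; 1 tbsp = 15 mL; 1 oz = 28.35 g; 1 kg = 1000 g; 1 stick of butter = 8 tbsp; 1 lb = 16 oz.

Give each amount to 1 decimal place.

The original recipe has 250 g of cream cheese, so the scaling factor is 1125 ÷ 250 = 9/2 = 4.5.
mashed banana: 3 oz × 9/2 × 28.35 g/oz ÷ 232 g/cup ≈ 1.6 cup
powdered sugar: 0.75 lb × 9/2 × 16 oz/lb × 28.35 g/oz = 1530.9 g
butter: 2 stick × 9/2 × 8 tbsp/stick × 15 mL/tbsp = 1080.0 mL

mashed banana: 1.6 cup; powdered sugar: 1530.9 g; butter: 1080.0 mL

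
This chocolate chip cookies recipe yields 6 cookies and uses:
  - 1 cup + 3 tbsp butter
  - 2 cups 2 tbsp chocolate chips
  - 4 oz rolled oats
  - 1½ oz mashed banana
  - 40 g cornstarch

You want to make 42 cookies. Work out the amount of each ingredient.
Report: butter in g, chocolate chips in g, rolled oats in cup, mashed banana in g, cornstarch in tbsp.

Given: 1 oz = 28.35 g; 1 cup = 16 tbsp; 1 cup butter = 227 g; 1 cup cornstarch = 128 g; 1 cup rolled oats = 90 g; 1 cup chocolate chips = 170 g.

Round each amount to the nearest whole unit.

Scaling factor: 42/6 = 7.
butter: (1 cup + 3 tbsp = 1.1875 cup) × 7 × 227 g/cup ≈ 1887 g
chocolate chips: (2 cup + 2 tbsp = 2.125 cup) × 7 × 170 g/cup ≈ 2529 g
rolled oats: 4 oz × 7 × 28.35 g/oz ÷ 90 g/cup ≈ 9 cup
mashed banana: 1.5 oz × 7 × 28.35 g/oz ≈ 298 g
cornstarch: 40 g × 7 ÷ 128 g/cup × 16 tbsp/cup = 35 tbsp

butter: 1887 g; chocolate chips: 2529 g; rolled oats: 9 cup; mashed banana: 298 g; cornstarch: 35 tbsp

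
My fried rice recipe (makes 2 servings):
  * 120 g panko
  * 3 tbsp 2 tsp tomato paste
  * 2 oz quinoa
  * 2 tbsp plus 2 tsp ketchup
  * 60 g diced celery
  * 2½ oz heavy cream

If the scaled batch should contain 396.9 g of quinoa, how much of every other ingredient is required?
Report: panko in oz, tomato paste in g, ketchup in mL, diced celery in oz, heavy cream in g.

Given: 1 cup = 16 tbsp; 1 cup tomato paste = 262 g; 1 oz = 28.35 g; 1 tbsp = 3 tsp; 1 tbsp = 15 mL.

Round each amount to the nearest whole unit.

panko: 30 oz; tomato paste: 420 g; ketchup: 280 mL; diced celery: 15 oz; heavy cream: 496 g

The original recipe has 56.7 g of quinoa, so the scaling factor is 396.9 ÷ 56.7 = 7.
panko: 120 g × 7 ÷ 28.35 g/oz ≈ 30 oz
tomato paste: (3 tbsp + 2 tsp = 11/3 tbsp) × 7 ÷ 16 tbsp/cup × 262 g/cup ≈ 420 g
ketchup: (2 tbsp + 2 tsp = 8/3 tbsp) × 7 × 15 mL/tbsp = 280 mL
diced celery: 60 g × 7 ÷ 28.35 g/oz ≈ 15 oz
heavy cream: 2.5 oz × 7 × 28.35 g/oz ≈ 496 g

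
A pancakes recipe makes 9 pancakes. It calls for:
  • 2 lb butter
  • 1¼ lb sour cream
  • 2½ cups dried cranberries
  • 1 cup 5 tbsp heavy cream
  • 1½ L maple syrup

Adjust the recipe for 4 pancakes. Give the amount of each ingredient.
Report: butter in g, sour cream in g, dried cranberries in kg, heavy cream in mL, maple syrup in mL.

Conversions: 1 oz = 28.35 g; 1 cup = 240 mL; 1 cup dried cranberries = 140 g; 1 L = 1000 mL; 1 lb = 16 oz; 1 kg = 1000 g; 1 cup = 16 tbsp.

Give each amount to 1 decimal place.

butter: 403.2 g; sour cream: 252.0 g; dried cranberries: 0.2 kg; heavy cream: 140.0 mL; maple syrup: 666.7 mL

Scaling factor: 4/9.
butter: 2 lb × 4/9 × 16 oz/lb × 28.35 g/oz = 403.2 g
sour cream: 1.25 lb × 4/9 × 16 oz/lb × 28.35 g/oz = 252.0 g
dried cranberries: 2.5 cup × 4/9 × 140 g/cup ÷ 1000 g/kg ≈ 0.2 kg
heavy cream: (1 cup + 5 tbsp = 1.3125 cup) × 4/9 × 240 mL/cup = 140.0 mL
maple syrup: 1.5 L × 4/9 × 1000 mL/L ≈ 666.7 mL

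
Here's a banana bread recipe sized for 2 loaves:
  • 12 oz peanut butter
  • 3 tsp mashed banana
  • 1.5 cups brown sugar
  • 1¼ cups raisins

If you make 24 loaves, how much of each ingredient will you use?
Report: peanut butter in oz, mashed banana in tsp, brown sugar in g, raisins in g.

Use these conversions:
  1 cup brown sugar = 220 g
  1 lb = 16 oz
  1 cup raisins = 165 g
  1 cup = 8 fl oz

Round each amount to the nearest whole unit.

Scaling factor: 24/2 = 12.
peanut butter: 12 oz × 12 = 144 oz
mashed banana: 3 tsp × 12 = 36 tsp
brown sugar: 1.5 cup × 12 × 220 g/cup = 3960 g
raisins: 1.25 cup × 12 × 165 g/cup = 2475 g

peanut butter: 144 oz; mashed banana: 36 tsp; brown sugar: 3960 g; raisins: 2475 g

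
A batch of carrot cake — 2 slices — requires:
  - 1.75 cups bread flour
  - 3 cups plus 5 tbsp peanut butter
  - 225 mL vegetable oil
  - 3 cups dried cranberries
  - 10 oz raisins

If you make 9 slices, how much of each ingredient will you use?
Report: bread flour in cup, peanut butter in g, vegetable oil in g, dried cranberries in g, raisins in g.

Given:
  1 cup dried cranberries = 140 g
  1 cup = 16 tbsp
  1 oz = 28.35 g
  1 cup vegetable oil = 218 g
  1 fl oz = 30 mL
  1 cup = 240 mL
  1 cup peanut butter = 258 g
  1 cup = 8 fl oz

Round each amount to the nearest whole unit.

Scaling factor: 9/2 = 4.5.
bread flour: 1.75 cup × 9/2 ≈ 8 cup
peanut butter: (3 cup + 5 tbsp = 3.3125 cup) × 9/2 × 258 g/cup ≈ 3846 g
vegetable oil: 225 mL × 9/2 ÷ 240 mL/cup × 218 g/cup ≈ 920 g
dried cranberries: 3 cup × 9/2 × 140 g/cup = 1890 g
raisins: 10 oz × 9/2 × 28.35 g/oz ≈ 1276 g

bread flour: 8 cup; peanut butter: 3846 g; vegetable oil: 920 g; dried cranberries: 1890 g; raisins: 1276 g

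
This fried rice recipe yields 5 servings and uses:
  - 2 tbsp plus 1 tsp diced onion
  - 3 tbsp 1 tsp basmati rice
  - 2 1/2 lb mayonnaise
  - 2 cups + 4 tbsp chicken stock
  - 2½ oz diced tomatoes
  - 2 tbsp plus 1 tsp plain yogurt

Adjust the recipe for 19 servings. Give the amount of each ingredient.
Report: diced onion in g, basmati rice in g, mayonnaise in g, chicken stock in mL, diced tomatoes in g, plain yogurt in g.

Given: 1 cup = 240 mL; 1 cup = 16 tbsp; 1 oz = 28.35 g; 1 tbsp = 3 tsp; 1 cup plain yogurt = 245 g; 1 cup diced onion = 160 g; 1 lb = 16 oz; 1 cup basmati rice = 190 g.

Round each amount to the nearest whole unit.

Scaling factor: 19/5 = 3.8.
diced onion: (2 tbsp + 1 tsp = 7/3 tbsp) × 19/5 ÷ 16 tbsp/cup × 160 g/cup ≈ 89 g
basmati rice: (3 tbsp + 1 tsp = 10/3 tbsp) × 19/5 ÷ 16 tbsp/cup × 190 g/cup ≈ 150 g
mayonnaise: 2.5 lb × 19/5 × 16 oz/lb × 28.35 g/oz ≈ 4309 g
chicken stock: (2 cup + 4 tbsp = 2.25 cup) × 19/5 × 240 mL/cup = 2052 mL
diced tomatoes: 2.5 oz × 19/5 × 28.35 g/oz ≈ 269 g
plain yogurt: (2 tbsp + 1 tsp = 7/3 tbsp) × 19/5 ÷ 16 tbsp/cup × 245 g/cup ≈ 136 g

diced onion: 89 g; basmati rice: 150 g; mayonnaise: 4309 g; chicken stock: 2052 mL; diced tomatoes: 269 g; plain yogurt: 136 g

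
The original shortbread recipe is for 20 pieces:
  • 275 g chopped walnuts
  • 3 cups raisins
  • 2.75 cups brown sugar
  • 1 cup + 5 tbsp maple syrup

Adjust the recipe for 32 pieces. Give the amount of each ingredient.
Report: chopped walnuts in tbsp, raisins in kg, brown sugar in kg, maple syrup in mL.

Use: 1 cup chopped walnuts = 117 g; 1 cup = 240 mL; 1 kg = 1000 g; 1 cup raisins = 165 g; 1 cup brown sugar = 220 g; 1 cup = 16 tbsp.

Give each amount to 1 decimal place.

chopped walnuts: 60.2 tbsp; raisins: 0.8 kg; brown sugar: 1.0 kg; maple syrup: 504.0 mL

Scaling factor: 32/20 = 8/5 = 1.6.
chopped walnuts: 275 g × 8/5 ÷ 117 g/cup × 16 tbsp/cup ≈ 60.2 tbsp
raisins: 3 cup × 8/5 × 165 g/cup ÷ 1000 g/kg ≈ 0.8 kg
brown sugar: 2.75 cup × 8/5 × 220 g/cup ÷ 1000 g/kg ≈ 1.0 kg
maple syrup: (1 cup + 5 tbsp = 1.3125 cup) × 8/5 × 240 mL/cup = 504.0 mL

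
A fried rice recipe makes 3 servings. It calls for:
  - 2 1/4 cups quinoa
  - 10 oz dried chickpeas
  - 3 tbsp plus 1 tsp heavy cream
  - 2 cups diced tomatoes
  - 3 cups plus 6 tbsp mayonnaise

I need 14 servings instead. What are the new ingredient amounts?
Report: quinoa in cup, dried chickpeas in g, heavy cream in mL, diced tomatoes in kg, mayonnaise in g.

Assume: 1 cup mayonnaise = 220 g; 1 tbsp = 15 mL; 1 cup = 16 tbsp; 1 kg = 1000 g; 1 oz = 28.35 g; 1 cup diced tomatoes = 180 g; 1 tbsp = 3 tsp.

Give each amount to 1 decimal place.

Scaling factor: 14/3.
quinoa: 2.25 cup × 14/3 = 10.5 cup
dried chickpeas: 10 oz × 14/3 × 28.35 g/oz = 1323.0 g
heavy cream: (3 tbsp + 1 tsp = 10/3 tbsp) × 14/3 × 15 mL/tbsp ≈ 233.3 mL
diced tomatoes: 2 cup × 14/3 × 180 g/cup ÷ 1000 g/kg ≈ 1.7 kg
mayonnaise: (3 cup + 6 tbsp = 3.375 cup) × 14/3 × 220 g/cup = 3465.0 g

quinoa: 10.5 cup; dried chickpeas: 1323.0 g; heavy cream: 233.3 mL; diced tomatoes: 1.7 kg; mayonnaise: 3465.0 g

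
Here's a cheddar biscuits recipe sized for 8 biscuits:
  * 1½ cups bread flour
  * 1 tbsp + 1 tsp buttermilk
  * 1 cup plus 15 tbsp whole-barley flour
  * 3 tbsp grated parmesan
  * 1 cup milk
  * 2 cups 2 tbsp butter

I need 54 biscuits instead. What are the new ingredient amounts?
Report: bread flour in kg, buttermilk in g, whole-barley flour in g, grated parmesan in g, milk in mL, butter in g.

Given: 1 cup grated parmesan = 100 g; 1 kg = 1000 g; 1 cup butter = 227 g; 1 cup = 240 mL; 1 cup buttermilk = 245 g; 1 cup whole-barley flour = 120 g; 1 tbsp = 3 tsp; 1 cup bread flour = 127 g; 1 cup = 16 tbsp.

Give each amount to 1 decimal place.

bread flour: 1.3 kg; buttermilk: 137.8 g; whole-barley flour: 1569.4 g; grated parmesan: 126.6 g; milk: 1620.0 mL; butter: 3256.0 g

Scaling factor: 54/8 = 27/4 = 6.75.
bread flour: 1.5 cup × 27/4 × 127 g/cup ÷ 1000 g/kg ≈ 1.3 kg
buttermilk: (1 tbsp + 1 tsp = 4/3 tbsp) × 27/4 ÷ 16 tbsp/cup × 245 g/cup ≈ 137.8 g
whole-barley flour: (1 cup + 15 tbsp = 1.9375 cup) × 27/4 × 120 g/cup ≈ 1569.4 g
grated parmesan: 3 tbsp × 27/4 ÷ 16 tbsp/cup × 100 g/cup ≈ 126.6 g
milk: 1 cup × 27/4 × 240 mL/cup = 1620.0 mL
butter: (2 cup + 2 tbsp = 2.125 cup) × 27/4 × 227 g/cup ≈ 3256.0 g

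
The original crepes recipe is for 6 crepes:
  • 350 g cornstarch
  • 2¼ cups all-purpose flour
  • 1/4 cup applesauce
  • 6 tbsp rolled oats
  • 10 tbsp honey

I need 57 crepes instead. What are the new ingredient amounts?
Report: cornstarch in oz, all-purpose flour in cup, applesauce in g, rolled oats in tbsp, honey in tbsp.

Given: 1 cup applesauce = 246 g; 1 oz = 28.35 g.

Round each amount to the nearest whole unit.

cornstarch: 117 oz; all-purpose flour: 21 cup; applesauce: 584 g; rolled oats: 57 tbsp; honey: 95 tbsp

Scaling factor: 57/6 = 19/2 = 9.5.
cornstarch: 350 g × 19/2 ÷ 28.35 g/oz ≈ 117 oz
all-purpose flour: 2.25 cup × 19/2 ≈ 21 cup
applesauce: 0.25 cup × 19/2 × 246 g/cup ≈ 584 g
rolled oats: 6 tbsp × 19/2 = 57 tbsp
honey: 10 tbsp × 19/2 = 95 tbsp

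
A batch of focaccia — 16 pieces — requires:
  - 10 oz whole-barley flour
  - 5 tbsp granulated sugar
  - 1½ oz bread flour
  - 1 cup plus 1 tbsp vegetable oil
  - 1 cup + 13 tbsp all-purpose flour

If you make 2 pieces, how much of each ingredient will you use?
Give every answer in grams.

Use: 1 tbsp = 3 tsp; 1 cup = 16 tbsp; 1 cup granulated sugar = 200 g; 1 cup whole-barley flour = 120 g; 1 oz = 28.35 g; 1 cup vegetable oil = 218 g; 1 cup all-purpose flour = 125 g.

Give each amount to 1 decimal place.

Scaling factor: 2/16 = 1/8 = 0.125.
whole-barley flour: 10 oz × 1/8 × 28.35 g/oz ≈ 35.4 g
granulated sugar: 5 tbsp × 1/8 ÷ 16 tbsp/cup × 200 g/cup ≈ 7.8 g
bread flour: 1.5 oz × 1/8 × 28.35 g/oz ≈ 5.3 g
vegetable oil: (1 cup + 1 tbsp = 1.0625 cup) × 1/8 × 218 g/cup ≈ 29.0 g
all-purpose flour: (1 cup + 13 tbsp = 1.8125 cup) × 1/8 × 125 g/cup ≈ 28.3 g

whole-barley flour: 35.4 g; granulated sugar: 7.8 g; bread flour: 5.3 g; vegetable oil: 29.0 g; all-purpose flour: 28.3 g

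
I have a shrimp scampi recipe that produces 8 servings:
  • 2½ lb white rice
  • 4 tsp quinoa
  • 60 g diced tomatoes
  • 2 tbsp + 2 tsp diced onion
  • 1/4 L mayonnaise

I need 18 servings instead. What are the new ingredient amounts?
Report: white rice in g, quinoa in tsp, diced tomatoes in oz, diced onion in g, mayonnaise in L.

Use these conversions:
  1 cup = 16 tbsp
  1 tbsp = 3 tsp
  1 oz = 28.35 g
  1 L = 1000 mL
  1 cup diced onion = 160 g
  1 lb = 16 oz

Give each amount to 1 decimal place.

Scaling factor: 18/8 = 9/4 = 2.25.
white rice: 2.5 lb × 9/4 × 16 oz/lb × 28.35 g/oz = 2551.5 g
quinoa: 4 tsp × 9/4 = 9.0 tsp
diced tomatoes: 60 g × 9/4 ÷ 28.35 g/oz ≈ 4.8 oz
diced onion: (2 tbsp + 2 tsp = 8/3 tbsp) × 9/4 ÷ 16 tbsp/cup × 160 g/cup = 60.0 g
mayonnaise: 0.25 L × 9/4 ≈ 0.6 L

white rice: 2551.5 g; quinoa: 9.0 tsp; diced tomatoes: 4.8 oz; diced onion: 60.0 g; mayonnaise: 0.6 L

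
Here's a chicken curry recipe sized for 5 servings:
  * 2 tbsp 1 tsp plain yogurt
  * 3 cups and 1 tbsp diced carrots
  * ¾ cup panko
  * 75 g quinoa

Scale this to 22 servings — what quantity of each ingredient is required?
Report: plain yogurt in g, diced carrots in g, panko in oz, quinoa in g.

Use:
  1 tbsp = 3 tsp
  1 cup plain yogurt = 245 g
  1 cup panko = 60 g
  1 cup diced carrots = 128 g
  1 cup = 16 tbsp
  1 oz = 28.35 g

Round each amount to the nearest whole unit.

Scaling factor: 22/5 = 4.4.
plain yogurt: (2 tbsp + 1 tsp = 7/3 tbsp) × 22/5 ÷ 16 tbsp/cup × 245 g/cup ≈ 157 g
diced carrots: (3 cup + 1 tbsp = 3.0625 cup) × 22/5 × 128 g/cup ≈ 1725 g
panko: 0.75 cup × 22/5 × 60 g/cup ÷ 28.35 g/oz ≈ 7 oz
quinoa: 75 g × 22/5 = 330 g

plain yogurt: 157 g; diced carrots: 1725 g; panko: 7 oz; quinoa: 330 g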